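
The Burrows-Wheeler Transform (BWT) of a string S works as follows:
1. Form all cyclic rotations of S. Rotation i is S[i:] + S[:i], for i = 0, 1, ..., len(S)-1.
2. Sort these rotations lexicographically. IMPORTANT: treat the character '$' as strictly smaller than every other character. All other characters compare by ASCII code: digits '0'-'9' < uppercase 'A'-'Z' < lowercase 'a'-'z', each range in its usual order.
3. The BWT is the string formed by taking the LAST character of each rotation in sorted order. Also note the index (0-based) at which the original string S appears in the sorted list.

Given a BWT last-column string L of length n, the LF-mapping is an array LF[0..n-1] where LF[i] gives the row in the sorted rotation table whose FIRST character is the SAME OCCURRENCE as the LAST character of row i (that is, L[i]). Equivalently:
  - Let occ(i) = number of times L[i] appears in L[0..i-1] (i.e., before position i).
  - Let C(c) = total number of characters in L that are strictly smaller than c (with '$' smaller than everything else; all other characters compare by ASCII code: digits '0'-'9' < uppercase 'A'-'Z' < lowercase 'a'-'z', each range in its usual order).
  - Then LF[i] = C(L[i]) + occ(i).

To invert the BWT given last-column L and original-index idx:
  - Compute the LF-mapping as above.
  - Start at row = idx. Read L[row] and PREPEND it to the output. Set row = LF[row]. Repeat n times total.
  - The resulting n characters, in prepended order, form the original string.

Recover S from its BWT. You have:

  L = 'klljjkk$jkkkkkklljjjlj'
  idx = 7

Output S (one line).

LF mapping: 8 17 18 1 2 9 10 0 3 11 12 13 14 15 16 19 20 4 5 6 21 7
Walk LF starting at row 7, prepending L[row]:
  step 1: row=7, L[7]='$', prepend. Next row=LF[7]=0
  step 2: row=0, L[0]='k', prepend. Next row=LF[0]=8
  step 3: row=8, L[8]='j', prepend. Next row=LF[8]=3
  step 4: row=3, L[3]='j', prepend. Next row=LF[3]=1
  step 5: row=1, L[1]='l', prepend. Next row=LF[1]=17
  step 6: row=17, L[17]='j', prepend. Next row=LF[17]=4
  step 7: row=4, L[4]='j', prepend. Next row=LF[4]=2
  step 8: row=2, L[2]='l', prepend. Next row=LF[2]=18
  step 9: row=18, L[18]='j', prepend. Next row=LF[18]=5
  step 10: row=5, L[5]='k', prepend. Next row=LF[5]=9
  step 11: row=9, L[9]='k', prepend. Next row=LF[9]=11
  step 12: row=11, L[11]='k', prepend. Next row=LF[11]=13
  step 13: row=13, L[13]='k', prepend. Next row=LF[13]=15
  step 14: row=15, L[15]='l', prepend. Next row=LF[15]=19
  step 15: row=19, L[19]='j', prepend. Next row=LF[19]=6
  step 16: row=6, L[6]='k', prepend. Next row=LF[6]=10
  step 17: row=10, L[10]='k', prepend. Next row=LF[10]=12
  step 18: row=12, L[12]='k', prepend. Next row=LF[12]=14
  step 19: row=14, L[14]='k', prepend. Next row=LF[14]=16
  step 20: row=16, L[16]='l', prepend. Next row=LF[16]=20
  step 21: row=20, L[20]='l', prepend. Next row=LF[20]=21
  step 22: row=21, L[21]='j', prepend. Next row=LF[21]=7
Reversed output: jllkkkkjlkkkkjljjljjk$

Answer: jllkkkkjlkkkkjljjljjk$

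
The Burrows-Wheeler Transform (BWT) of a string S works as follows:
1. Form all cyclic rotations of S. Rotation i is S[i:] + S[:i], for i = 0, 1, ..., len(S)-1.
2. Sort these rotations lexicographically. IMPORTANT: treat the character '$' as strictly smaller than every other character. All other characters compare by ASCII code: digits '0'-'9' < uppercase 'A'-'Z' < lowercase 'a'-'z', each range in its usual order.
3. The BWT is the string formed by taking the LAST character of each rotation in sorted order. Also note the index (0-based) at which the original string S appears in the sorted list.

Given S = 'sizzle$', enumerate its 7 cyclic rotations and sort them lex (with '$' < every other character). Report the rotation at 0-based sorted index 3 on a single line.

Answer: le$sizz

Derivation:
All 7 rotations (rotation i = S[i:]+S[:i]):
  rot[0] = sizzle$
  rot[1] = izzle$s
  rot[2] = zzle$si
  rot[3] = zle$siz
  rot[4] = le$sizz
  rot[5] = e$sizzl
  rot[6] = $sizzle
Sorted (with $ < everything):
  sorted[0] = $sizzle
  sorted[1] = e$sizzl
  sorted[2] = izzle$s
  sorted[3] = le$sizz
  sorted[4] = sizzle$
  sorted[5] = zle$siz
  sorted[6] = zzle$si
sorted[3] = le$sizz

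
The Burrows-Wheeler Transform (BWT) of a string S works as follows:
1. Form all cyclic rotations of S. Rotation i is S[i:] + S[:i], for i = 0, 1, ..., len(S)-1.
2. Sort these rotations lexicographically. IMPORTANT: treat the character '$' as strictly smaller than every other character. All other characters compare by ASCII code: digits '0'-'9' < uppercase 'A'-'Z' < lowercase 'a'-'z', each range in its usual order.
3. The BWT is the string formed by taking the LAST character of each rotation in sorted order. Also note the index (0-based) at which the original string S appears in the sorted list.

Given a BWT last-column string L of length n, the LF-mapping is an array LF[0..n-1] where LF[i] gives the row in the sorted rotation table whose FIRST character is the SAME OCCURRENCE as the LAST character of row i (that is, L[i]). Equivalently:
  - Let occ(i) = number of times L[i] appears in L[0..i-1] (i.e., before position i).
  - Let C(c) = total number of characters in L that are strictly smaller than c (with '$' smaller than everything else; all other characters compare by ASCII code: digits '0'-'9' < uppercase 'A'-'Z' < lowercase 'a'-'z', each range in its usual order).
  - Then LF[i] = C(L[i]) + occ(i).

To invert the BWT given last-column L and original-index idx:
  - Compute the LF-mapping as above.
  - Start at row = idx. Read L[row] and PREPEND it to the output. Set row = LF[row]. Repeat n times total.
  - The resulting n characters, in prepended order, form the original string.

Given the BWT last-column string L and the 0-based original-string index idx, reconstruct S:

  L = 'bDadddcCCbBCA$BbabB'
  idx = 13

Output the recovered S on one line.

Answer: bcCDAbaBadBbdBdCCb$

Derivation:
LF mapping: 11 8 9 16 17 18 15 5 6 12 2 7 1 0 3 13 10 14 4
Walk LF starting at row 13, prepending L[row]:
  step 1: row=13, L[13]='$', prepend. Next row=LF[13]=0
  step 2: row=0, L[0]='b', prepend. Next row=LF[0]=11
  step 3: row=11, L[11]='C', prepend. Next row=LF[11]=7
  step 4: row=7, L[7]='C', prepend. Next row=LF[7]=5
  step 5: row=5, L[5]='d', prepend. Next row=LF[5]=18
  step 6: row=18, L[18]='B', prepend. Next row=LF[18]=4
  step 7: row=4, L[4]='d', prepend. Next row=LF[4]=17
  step 8: row=17, L[17]='b', prepend. Next row=LF[17]=14
  step 9: row=14, L[14]='B', prepend. Next row=LF[14]=3
  step 10: row=3, L[3]='d', prepend. Next row=LF[3]=16
  step 11: row=16, L[16]='a', prepend. Next row=LF[16]=10
  step 12: row=10, L[10]='B', prepend. Next row=LF[10]=2
  step 13: row=2, L[2]='a', prepend. Next row=LF[2]=9
  step 14: row=9, L[9]='b', prepend. Next row=LF[9]=12
  step 15: row=12, L[12]='A', prepend. Next row=LF[12]=1
  step 16: row=1, L[1]='D', prepend. Next row=LF[1]=8
  step 17: row=8, L[8]='C', prepend. Next row=LF[8]=6
  step 18: row=6, L[6]='c', prepend. Next row=LF[6]=15
  step 19: row=15, L[15]='b', prepend. Next row=LF[15]=13
Reversed output: bcCDAbaBadBbdBdCCb$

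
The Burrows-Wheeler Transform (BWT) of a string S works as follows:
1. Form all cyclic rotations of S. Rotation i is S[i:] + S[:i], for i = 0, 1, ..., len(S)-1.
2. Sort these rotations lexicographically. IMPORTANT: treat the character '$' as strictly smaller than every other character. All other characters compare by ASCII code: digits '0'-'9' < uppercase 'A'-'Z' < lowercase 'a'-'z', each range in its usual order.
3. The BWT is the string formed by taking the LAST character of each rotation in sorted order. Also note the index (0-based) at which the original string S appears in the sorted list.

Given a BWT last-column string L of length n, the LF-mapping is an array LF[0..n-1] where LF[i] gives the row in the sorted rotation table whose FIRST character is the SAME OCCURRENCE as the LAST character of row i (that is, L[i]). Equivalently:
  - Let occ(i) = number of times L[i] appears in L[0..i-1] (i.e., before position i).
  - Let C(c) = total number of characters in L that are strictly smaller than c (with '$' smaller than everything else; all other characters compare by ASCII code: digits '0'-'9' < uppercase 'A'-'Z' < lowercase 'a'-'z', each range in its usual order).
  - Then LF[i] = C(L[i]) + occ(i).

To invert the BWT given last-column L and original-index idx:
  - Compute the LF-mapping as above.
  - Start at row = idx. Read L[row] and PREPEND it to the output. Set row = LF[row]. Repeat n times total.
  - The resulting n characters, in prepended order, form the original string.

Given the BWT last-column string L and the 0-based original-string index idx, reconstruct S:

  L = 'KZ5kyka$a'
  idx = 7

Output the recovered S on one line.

LF mapping: 2 3 1 6 8 7 4 0 5
Walk LF starting at row 7, prepending L[row]:
  step 1: row=7, L[7]='$', prepend. Next row=LF[7]=0
  step 2: row=0, L[0]='K', prepend. Next row=LF[0]=2
  step 3: row=2, L[2]='5', prepend. Next row=LF[2]=1
  step 4: row=1, L[1]='Z', prepend. Next row=LF[1]=3
  step 5: row=3, L[3]='k', prepend. Next row=LF[3]=6
  step 6: row=6, L[6]='a', prepend. Next row=LF[6]=4
  step 7: row=4, L[4]='y', prepend. Next row=LF[4]=8
  step 8: row=8, L[8]='a', prepend. Next row=LF[8]=5
  step 9: row=5, L[5]='k', prepend. Next row=LF[5]=7
Reversed output: kayakZ5K$

Answer: kayakZ5K$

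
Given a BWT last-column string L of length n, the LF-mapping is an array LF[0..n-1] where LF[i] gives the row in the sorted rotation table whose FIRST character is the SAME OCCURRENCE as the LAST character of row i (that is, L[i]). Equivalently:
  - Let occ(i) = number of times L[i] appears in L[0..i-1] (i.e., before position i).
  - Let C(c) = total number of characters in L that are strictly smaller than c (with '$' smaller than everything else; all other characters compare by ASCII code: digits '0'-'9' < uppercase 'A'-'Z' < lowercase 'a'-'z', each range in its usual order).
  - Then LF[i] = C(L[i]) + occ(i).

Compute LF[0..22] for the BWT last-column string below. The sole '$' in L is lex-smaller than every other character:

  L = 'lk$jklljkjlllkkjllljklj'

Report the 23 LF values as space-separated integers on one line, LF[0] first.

Char counts: '$':1, 'j':6, 'k':6, 'l':10
C (first-col start): C('$')=0, C('j')=1, C('k')=7, C('l')=13
L[0]='l': occ=0, LF[0]=C('l')+0=13+0=13
L[1]='k': occ=0, LF[1]=C('k')+0=7+0=7
L[2]='$': occ=0, LF[2]=C('$')+0=0+0=0
L[3]='j': occ=0, LF[3]=C('j')+0=1+0=1
L[4]='k': occ=1, LF[4]=C('k')+1=7+1=8
L[5]='l': occ=1, LF[5]=C('l')+1=13+1=14
L[6]='l': occ=2, LF[6]=C('l')+2=13+2=15
L[7]='j': occ=1, LF[7]=C('j')+1=1+1=2
L[8]='k': occ=2, LF[8]=C('k')+2=7+2=9
L[9]='j': occ=2, LF[9]=C('j')+2=1+2=3
L[10]='l': occ=3, LF[10]=C('l')+3=13+3=16
L[11]='l': occ=4, LF[11]=C('l')+4=13+4=17
L[12]='l': occ=5, LF[12]=C('l')+5=13+5=18
L[13]='k': occ=3, LF[13]=C('k')+3=7+3=10
L[14]='k': occ=4, LF[14]=C('k')+4=7+4=11
L[15]='j': occ=3, LF[15]=C('j')+3=1+3=4
L[16]='l': occ=6, LF[16]=C('l')+6=13+6=19
L[17]='l': occ=7, LF[17]=C('l')+7=13+7=20
L[18]='l': occ=8, LF[18]=C('l')+8=13+8=21
L[19]='j': occ=4, LF[19]=C('j')+4=1+4=5
L[20]='k': occ=5, LF[20]=C('k')+5=7+5=12
L[21]='l': occ=9, LF[21]=C('l')+9=13+9=22
L[22]='j': occ=5, LF[22]=C('j')+5=1+5=6

Answer: 13 7 0 1 8 14 15 2 9 3 16 17 18 10 11 4 19 20 21 5 12 22 6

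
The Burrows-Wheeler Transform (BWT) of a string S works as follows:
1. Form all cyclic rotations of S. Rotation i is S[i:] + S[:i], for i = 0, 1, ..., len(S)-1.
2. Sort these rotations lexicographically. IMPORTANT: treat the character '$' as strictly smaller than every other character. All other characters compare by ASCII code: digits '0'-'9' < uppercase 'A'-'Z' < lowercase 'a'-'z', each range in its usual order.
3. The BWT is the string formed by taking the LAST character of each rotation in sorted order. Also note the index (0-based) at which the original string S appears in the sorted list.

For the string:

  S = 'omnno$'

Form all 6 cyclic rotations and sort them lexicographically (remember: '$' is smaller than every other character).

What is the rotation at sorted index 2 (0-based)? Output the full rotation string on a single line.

Answer: nno$om

Derivation:
All 6 rotations (rotation i = S[i:]+S[:i]):
  rot[0] = omnno$
  rot[1] = mnno$o
  rot[2] = nno$om
  rot[3] = no$omn
  rot[4] = o$omnn
  rot[5] = $omnno
Sorted (with $ < everything):
  sorted[0] = $omnno
  sorted[1] = mnno$o
  sorted[2] = nno$om
  sorted[3] = no$omn
  sorted[4] = o$omnn
  sorted[5] = omnno$
sorted[2] = nno$om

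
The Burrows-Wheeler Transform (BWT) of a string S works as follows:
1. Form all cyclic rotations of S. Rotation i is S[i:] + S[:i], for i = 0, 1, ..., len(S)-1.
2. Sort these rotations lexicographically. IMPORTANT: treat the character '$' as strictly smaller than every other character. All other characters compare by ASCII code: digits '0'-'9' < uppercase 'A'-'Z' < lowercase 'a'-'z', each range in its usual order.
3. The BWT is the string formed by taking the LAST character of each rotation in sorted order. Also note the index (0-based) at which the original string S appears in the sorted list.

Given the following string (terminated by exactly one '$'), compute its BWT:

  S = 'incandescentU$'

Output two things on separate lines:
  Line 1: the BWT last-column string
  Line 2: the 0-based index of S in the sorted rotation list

Answer: Utcnsncd$iaeen
8

Derivation:
All 14 rotations (rotation i = S[i:]+S[:i]):
  rot[0] = incandescentU$
  rot[1] = ncandescentU$i
  rot[2] = candescentU$in
  rot[3] = andescentU$inc
  rot[4] = ndescentU$inca
  rot[5] = descentU$incan
  rot[6] = escentU$incand
  rot[7] = scentU$incande
  rot[8] = centU$incandes
  rot[9] = entU$incandesc
  rot[10] = ntU$incandesce
  rot[11] = tU$incandescen
  rot[12] = U$incandescent
  rot[13] = $incandescentU
Sorted (with $ < everything):
  sorted[0] = $incandescentU  (last char: 'U')
  sorted[1] = U$incandescent  (last char: 't')
  sorted[2] = andescentU$inc  (last char: 'c')
  sorted[3] = candescentU$in  (last char: 'n')
  sorted[4] = centU$incandes  (last char: 's')
  sorted[5] = descentU$incan  (last char: 'n')
  sorted[6] = entU$incandesc  (last char: 'c')
  sorted[7] = escentU$incand  (last char: 'd')
  sorted[8] = incandescentU$  (last char: '$')
  sorted[9] = ncandescentU$i  (last char: 'i')
  sorted[10] = ndescentU$inca  (last char: 'a')
  sorted[11] = ntU$incandesce  (last char: 'e')
  sorted[12] = scentU$incande  (last char: 'e')
  sorted[13] = tU$incandescen  (last char: 'n')
Last column: Utcnsncd$iaeen
Original string S is at sorted index 8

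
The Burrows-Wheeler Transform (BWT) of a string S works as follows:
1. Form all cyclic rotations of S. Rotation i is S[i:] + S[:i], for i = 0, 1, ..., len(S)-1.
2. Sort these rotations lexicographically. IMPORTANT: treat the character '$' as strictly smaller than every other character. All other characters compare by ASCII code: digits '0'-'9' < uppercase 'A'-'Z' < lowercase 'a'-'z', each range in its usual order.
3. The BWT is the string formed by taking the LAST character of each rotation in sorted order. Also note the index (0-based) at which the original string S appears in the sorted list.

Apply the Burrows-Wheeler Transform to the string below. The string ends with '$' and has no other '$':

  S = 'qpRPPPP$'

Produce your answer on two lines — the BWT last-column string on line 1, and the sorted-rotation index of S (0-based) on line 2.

All 8 rotations (rotation i = S[i:]+S[:i]):
  rot[0] = qpRPPPP$
  rot[1] = pRPPPP$q
  rot[2] = RPPPP$qp
  rot[3] = PPPP$qpR
  rot[4] = PPP$qpRP
  rot[5] = PP$qpRPP
  rot[6] = P$qpRPPP
  rot[7] = $qpRPPPP
Sorted (with $ < everything):
  sorted[0] = $qpRPPPP  (last char: 'P')
  sorted[1] = P$qpRPPP  (last char: 'P')
  sorted[2] = PP$qpRPP  (last char: 'P')
  sorted[3] = PPP$qpRP  (last char: 'P')
  sorted[4] = PPPP$qpR  (last char: 'R')
  sorted[5] = RPPPP$qp  (last char: 'p')
  sorted[6] = pRPPPP$q  (last char: 'q')
  sorted[7] = qpRPPPP$  (last char: '$')
Last column: PPPPRpq$
Original string S is at sorted index 7

Answer: PPPPRpq$
7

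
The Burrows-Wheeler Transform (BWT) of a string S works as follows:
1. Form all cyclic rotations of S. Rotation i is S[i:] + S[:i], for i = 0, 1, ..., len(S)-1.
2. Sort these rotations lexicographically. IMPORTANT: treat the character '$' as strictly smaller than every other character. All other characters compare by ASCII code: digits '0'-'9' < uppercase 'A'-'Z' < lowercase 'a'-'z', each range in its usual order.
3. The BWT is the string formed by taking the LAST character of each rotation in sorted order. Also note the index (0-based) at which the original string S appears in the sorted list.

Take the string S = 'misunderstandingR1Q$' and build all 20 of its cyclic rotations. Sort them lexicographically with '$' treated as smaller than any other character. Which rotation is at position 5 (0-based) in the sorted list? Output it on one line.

Answer: derstandingR1Q$misun

Derivation:
All 20 rotations (rotation i = S[i:]+S[:i]):
  rot[0] = misunderstandingR1Q$
  rot[1] = isunderstandingR1Q$m
  rot[2] = sunderstandingR1Q$mi
  rot[3] = understandingR1Q$mis
  rot[4] = nderstandingR1Q$misu
  rot[5] = derstandingR1Q$misun
  rot[6] = erstandingR1Q$misund
  rot[7] = rstandingR1Q$misunde
  rot[8] = standingR1Q$misunder
  rot[9] = tandingR1Q$misunders
  rot[10] = andingR1Q$misunderst
  rot[11] = ndingR1Q$misundersta
  rot[12] = dingR1Q$misunderstan
  rot[13] = ingR1Q$misunderstand
  rot[14] = ngR1Q$misunderstandi
  rot[15] = gR1Q$misunderstandin
  rot[16] = R1Q$misunderstanding
  rot[17] = 1Q$misunderstandingR
  rot[18] = Q$misunderstandingR1
  rot[19] = $misunderstandingR1Q
Sorted (with $ < everything):
  sorted[0] = $misunderstandingR1Q
  sorted[1] = 1Q$misunderstandingR
  sorted[2] = Q$misunderstandingR1
  sorted[3] = R1Q$misunderstanding
  sorted[4] = andingR1Q$misunderst
  sorted[5] = derstandingR1Q$misun
  sorted[6] = dingR1Q$misunderstan
  sorted[7] = erstandingR1Q$misund
  sorted[8] = gR1Q$misunderstandin
  sorted[9] = ingR1Q$misunderstand
  sorted[10] = isunderstandingR1Q$m
  sorted[11] = misunderstandingR1Q$
  sorted[12] = nderstandingR1Q$misu
  sorted[13] = ndingR1Q$misundersta
  sorted[14] = ngR1Q$misunderstandi
  sorted[15] = rstandingR1Q$misunde
  sorted[16] = standingR1Q$misunder
  sorted[17] = sunderstandingR1Q$mi
  sorted[18] = tandingR1Q$misunders
  sorted[19] = understandingR1Q$mis
sorted[5] = derstandingR1Q$misun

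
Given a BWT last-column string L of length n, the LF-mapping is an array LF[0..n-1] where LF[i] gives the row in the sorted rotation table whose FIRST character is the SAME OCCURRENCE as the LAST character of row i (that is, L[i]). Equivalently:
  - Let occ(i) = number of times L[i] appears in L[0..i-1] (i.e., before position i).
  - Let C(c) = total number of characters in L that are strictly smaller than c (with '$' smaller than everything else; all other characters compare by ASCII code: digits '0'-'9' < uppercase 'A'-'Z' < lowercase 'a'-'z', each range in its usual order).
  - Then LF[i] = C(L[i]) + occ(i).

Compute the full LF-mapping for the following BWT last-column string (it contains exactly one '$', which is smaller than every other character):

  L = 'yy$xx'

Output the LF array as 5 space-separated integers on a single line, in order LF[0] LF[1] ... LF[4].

Answer: 3 4 0 1 2

Derivation:
Char counts: '$':1, 'x':2, 'y':2
C (first-col start): C('$')=0, C('x')=1, C('y')=3
L[0]='y': occ=0, LF[0]=C('y')+0=3+0=3
L[1]='y': occ=1, LF[1]=C('y')+1=3+1=4
L[2]='$': occ=0, LF[2]=C('$')+0=0+0=0
L[3]='x': occ=0, LF[3]=C('x')+0=1+0=1
L[4]='x': occ=1, LF[4]=C('x')+1=1+1=2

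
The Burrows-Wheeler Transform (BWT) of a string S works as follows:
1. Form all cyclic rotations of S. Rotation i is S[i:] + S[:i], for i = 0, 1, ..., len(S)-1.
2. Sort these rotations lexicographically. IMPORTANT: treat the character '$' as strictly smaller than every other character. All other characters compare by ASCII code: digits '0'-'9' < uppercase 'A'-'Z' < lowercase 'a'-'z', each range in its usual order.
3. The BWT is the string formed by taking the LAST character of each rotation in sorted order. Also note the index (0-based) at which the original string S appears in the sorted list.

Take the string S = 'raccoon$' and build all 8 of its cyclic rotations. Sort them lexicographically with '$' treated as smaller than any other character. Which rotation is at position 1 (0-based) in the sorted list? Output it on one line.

Answer: accoon$r

Derivation:
All 8 rotations (rotation i = S[i:]+S[:i]):
  rot[0] = raccoon$
  rot[1] = accoon$r
  rot[2] = ccoon$ra
  rot[3] = coon$rac
  rot[4] = oon$racc
  rot[5] = on$racco
  rot[6] = n$raccoo
  rot[7] = $raccoon
Sorted (with $ < everything):
  sorted[0] = $raccoon
  sorted[1] = accoon$r
  sorted[2] = ccoon$ra
  sorted[3] = coon$rac
  sorted[4] = n$raccoo
  sorted[5] = on$racco
  sorted[6] = oon$racc
  sorted[7] = raccoon$
sorted[1] = accoon$r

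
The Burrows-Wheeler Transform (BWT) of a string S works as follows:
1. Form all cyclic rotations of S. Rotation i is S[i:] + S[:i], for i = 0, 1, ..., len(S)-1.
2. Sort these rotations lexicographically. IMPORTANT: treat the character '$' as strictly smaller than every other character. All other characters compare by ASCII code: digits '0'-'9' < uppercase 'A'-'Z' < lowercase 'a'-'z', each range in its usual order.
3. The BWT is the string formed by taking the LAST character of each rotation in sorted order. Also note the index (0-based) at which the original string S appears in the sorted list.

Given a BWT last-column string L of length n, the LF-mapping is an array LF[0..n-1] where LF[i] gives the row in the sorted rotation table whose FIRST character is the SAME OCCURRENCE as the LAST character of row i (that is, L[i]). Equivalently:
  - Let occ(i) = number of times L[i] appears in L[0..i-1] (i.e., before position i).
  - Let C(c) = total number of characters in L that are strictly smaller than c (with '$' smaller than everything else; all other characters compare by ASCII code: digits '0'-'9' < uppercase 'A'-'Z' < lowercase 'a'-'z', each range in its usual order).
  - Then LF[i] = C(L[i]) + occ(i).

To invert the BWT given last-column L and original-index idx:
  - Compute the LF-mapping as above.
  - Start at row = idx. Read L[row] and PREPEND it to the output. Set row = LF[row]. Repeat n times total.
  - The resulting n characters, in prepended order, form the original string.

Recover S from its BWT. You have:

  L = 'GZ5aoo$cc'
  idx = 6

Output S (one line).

LF mapping: 2 3 1 4 7 8 0 5 6
Walk LF starting at row 6, prepending L[row]:
  step 1: row=6, L[6]='$', prepend. Next row=LF[6]=0
  step 2: row=0, L[0]='G', prepend. Next row=LF[0]=2
  step 3: row=2, L[2]='5', prepend. Next row=LF[2]=1
  step 4: row=1, L[1]='Z', prepend. Next row=LF[1]=3
  step 5: row=3, L[3]='a', prepend. Next row=LF[3]=4
  step 6: row=4, L[4]='o', prepend. Next row=LF[4]=7
  step 7: row=7, L[7]='c', prepend. Next row=LF[7]=5
  step 8: row=5, L[5]='o', prepend. Next row=LF[5]=8
  step 9: row=8, L[8]='c', prepend. Next row=LF[8]=6
Reversed output: cocoaZ5G$

Answer: cocoaZ5G$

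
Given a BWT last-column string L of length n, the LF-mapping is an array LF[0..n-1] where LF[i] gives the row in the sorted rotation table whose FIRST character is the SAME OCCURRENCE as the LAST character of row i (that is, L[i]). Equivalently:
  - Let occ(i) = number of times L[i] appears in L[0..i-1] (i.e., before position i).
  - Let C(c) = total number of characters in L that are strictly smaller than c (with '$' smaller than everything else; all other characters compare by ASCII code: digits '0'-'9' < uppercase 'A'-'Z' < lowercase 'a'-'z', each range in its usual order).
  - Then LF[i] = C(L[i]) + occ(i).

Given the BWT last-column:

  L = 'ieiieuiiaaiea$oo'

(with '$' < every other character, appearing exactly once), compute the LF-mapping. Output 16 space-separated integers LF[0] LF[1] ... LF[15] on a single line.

Char counts: '$':1, 'a':3, 'e':3, 'i':6, 'o':2, 'u':1
C (first-col start): C('$')=0, C('a')=1, C('e')=4, C('i')=7, C('o')=13, C('u')=15
L[0]='i': occ=0, LF[0]=C('i')+0=7+0=7
L[1]='e': occ=0, LF[1]=C('e')+0=4+0=4
L[2]='i': occ=1, LF[2]=C('i')+1=7+1=8
L[3]='i': occ=2, LF[3]=C('i')+2=7+2=9
L[4]='e': occ=1, LF[4]=C('e')+1=4+1=5
L[5]='u': occ=0, LF[5]=C('u')+0=15+0=15
L[6]='i': occ=3, LF[6]=C('i')+3=7+3=10
L[7]='i': occ=4, LF[7]=C('i')+4=7+4=11
L[8]='a': occ=0, LF[8]=C('a')+0=1+0=1
L[9]='a': occ=1, LF[9]=C('a')+1=1+1=2
L[10]='i': occ=5, LF[10]=C('i')+5=7+5=12
L[11]='e': occ=2, LF[11]=C('e')+2=4+2=6
L[12]='a': occ=2, LF[12]=C('a')+2=1+2=3
L[13]='$': occ=0, LF[13]=C('$')+0=0+0=0
L[14]='o': occ=0, LF[14]=C('o')+0=13+0=13
L[15]='o': occ=1, LF[15]=C('o')+1=13+1=14

Answer: 7 4 8 9 5 15 10 11 1 2 12 6 3 0 13 14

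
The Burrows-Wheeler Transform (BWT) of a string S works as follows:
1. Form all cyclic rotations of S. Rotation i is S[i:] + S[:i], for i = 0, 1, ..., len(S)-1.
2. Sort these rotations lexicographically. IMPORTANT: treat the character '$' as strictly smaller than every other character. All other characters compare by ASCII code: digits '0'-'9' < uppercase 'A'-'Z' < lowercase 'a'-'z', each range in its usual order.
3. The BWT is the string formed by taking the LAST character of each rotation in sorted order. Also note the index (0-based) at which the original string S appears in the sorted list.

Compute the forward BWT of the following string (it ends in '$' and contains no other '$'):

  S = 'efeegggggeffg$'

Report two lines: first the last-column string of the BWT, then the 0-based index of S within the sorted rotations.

Answer: gf$geeeffgggge
2

Derivation:
All 14 rotations (rotation i = S[i:]+S[:i]):
  rot[0] = efeegggggeffg$
  rot[1] = feegggggeffg$e
  rot[2] = eegggggeffg$ef
  rot[3] = egggggeffg$efe
  rot[4] = gggggeffg$efee
  rot[5] = ggggeffg$efeeg
  rot[6] = gggeffg$efeegg
  rot[7] = ggeffg$efeeggg
  rot[8] = geffg$efeegggg
  rot[9] = effg$efeeggggg
  rot[10] = ffg$efeeggggge
  rot[11] = fg$efeegggggef
  rot[12] = g$efeegggggeff
  rot[13] = $efeegggggeffg
Sorted (with $ < everything):
  sorted[0] = $efeegggggeffg  (last char: 'g')
  sorted[1] = eegggggeffg$ef  (last char: 'f')
  sorted[2] = efeegggggeffg$  (last char: '$')
  sorted[3] = effg$efeeggggg  (last char: 'g')
  sorted[4] = egggggeffg$efe  (last char: 'e')
  sorted[5] = feegggggeffg$e  (last char: 'e')
  sorted[6] = ffg$efeeggggge  (last char: 'e')
  sorted[7] = fg$efeegggggef  (last char: 'f')
  sorted[8] = g$efeegggggeff  (last char: 'f')
  sorted[9] = geffg$efeegggg  (last char: 'g')
  sorted[10] = ggeffg$efeeggg  (last char: 'g')
  sorted[11] = gggeffg$efeegg  (last char: 'g')
  sorted[12] = ggggeffg$efeeg  (last char: 'g')
  sorted[13] = gggggeffg$efee  (last char: 'e')
Last column: gf$geeeffgggge
Original string S is at sorted index 2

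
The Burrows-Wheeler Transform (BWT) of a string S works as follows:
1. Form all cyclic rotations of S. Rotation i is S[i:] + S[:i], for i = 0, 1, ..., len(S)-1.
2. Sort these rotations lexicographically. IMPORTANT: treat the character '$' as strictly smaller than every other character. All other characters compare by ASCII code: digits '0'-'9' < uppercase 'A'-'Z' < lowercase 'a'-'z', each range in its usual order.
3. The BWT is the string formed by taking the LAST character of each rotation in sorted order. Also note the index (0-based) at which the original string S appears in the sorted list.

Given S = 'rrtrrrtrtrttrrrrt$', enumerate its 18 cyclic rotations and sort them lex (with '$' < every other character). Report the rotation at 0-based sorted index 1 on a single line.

All 18 rotations (rotation i = S[i:]+S[:i]):
  rot[0] = rrtrrrtrtrttrrrrt$
  rot[1] = rtrrrtrtrttrrrrt$r
  rot[2] = trrrtrtrttrrrrt$rr
  rot[3] = rrrtrtrttrrrrt$rrt
  rot[4] = rrtrtrttrrrrt$rrtr
  rot[5] = rtrtrttrrrrt$rrtrr
  rot[6] = trtrttrrrrt$rrtrrr
  rot[7] = rtrttrrrrt$rrtrrrt
  rot[8] = trttrrrrt$rrtrrrtr
  rot[9] = rttrrrrt$rrtrrrtrt
  rot[10] = ttrrrrt$rrtrrrtrtr
  rot[11] = trrrrt$rrtrrrtrtrt
  rot[12] = rrrrt$rrtrrrtrtrtt
  rot[13] = rrrt$rrtrrrtrtrttr
  rot[14] = rrt$rrtrrrtrtrttrr
  rot[15] = rt$rrtrrrtrtrttrrr
  rot[16] = t$rrtrrrtrtrttrrrr
  rot[17] = $rrtrrrtrtrttrrrrt
Sorted (with $ < everything):
  sorted[0] = $rrtrrrtrtrttrrrrt
  sorted[1] = rrrrt$rrtrrrtrtrtt
  sorted[2] = rrrt$rrtrrrtrtrttr
  sorted[3] = rrrtrtrttrrrrt$rrt
  sorted[4] = rrt$rrtrrrtrtrttrr
  sorted[5] = rrtrrrtrtrttrrrrt$
  sorted[6] = rrtrtrttrrrrt$rrtr
  sorted[7] = rt$rrtrrrtrtrttrrr
  sorted[8] = rtrrrtrtrttrrrrt$r
  sorted[9] = rtrtrttrrrrt$rrtrr
  sorted[10] = rtrttrrrrt$rrtrrrt
  sorted[11] = rttrrrrt$rrtrrrtrt
  sorted[12] = t$rrtrrrtrtrttrrrr
  sorted[13] = trrrrt$rrtrrrtrtrt
  sorted[14] = trrrtrtrttrrrrt$rr
  sorted[15] = trtrttrrrrt$rrtrrr
  sorted[16] = trttrrrrt$rrtrrrtr
  sorted[17] = ttrrrrt$rrtrrrtrtr
sorted[1] = rrrrt$rrtrrrtrtrtt

Answer: rrrrt$rrtrrrtrtrtt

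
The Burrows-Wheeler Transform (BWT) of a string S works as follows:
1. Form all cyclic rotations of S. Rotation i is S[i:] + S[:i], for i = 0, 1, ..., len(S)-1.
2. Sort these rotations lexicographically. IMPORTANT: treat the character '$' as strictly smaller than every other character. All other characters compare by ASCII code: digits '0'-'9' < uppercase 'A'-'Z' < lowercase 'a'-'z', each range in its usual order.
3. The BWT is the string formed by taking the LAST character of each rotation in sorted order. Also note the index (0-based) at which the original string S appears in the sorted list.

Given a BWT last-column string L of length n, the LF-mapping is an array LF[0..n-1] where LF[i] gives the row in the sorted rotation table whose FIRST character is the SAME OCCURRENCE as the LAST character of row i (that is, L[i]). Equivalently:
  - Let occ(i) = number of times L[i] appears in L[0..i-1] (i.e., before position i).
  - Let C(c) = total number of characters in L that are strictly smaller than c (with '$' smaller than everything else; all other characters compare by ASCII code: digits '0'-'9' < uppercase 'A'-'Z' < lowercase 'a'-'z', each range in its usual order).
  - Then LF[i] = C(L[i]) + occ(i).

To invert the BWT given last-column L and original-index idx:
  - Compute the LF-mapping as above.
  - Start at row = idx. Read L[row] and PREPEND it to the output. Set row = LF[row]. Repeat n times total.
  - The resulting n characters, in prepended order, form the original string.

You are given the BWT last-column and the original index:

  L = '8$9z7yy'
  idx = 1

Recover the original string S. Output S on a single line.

LF mapping: 2 0 3 6 1 4 5
Walk LF starting at row 1, prepending L[row]:
  step 1: row=1, L[1]='$', prepend. Next row=LF[1]=0
  step 2: row=0, L[0]='8', prepend. Next row=LF[0]=2
  step 3: row=2, L[2]='9', prepend. Next row=LF[2]=3
  step 4: row=3, L[3]='z', prepend. Next row=LF[3]=6
  step 5: row=6, L[6]='y', prepend. Next row=LF[6]=5
  step 6: row=5, L[5]='y', prepend. Next row=LF[5]=4
  step 7: row=4, L[4]='7', prepend. Next row=LF[4]=1
Reversed output: 7yyz98$

Answer: 7yyz98$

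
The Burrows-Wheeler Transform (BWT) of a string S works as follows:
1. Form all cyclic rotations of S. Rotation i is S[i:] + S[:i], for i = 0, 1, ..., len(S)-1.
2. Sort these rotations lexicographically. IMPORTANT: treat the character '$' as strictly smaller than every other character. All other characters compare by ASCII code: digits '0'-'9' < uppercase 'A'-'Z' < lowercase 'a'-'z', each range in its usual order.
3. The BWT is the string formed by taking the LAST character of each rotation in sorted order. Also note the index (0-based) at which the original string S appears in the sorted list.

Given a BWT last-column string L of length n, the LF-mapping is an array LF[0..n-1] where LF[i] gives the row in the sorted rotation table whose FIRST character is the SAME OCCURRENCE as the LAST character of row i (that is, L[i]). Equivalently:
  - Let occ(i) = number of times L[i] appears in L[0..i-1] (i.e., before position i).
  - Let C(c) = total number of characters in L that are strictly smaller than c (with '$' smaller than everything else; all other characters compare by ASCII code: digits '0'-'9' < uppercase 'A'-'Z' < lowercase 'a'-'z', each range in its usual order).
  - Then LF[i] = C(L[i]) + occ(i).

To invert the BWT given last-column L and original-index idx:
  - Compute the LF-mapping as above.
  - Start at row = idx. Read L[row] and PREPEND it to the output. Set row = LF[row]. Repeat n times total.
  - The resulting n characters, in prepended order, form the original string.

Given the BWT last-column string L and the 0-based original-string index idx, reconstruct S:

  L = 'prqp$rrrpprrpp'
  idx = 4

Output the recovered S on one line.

LF mapping: 1 8 7 2 0 9 10 11 3 4 12 13 5 6
Walk LF starting at row 4, prepending L[row]:
  step 1: row=4, L[4]='$', prepend. Next row=LF[4]=0
  step 2: row=0, L[0]='p', prepend. Next row=LF[0]=1
  step 3: row=1, L[1]='r', prepend. Next row=LF[1]=8
  step 4: row=8, L[8]='p', prepend. Next row=LF[8]=3
  step 5: row=3, L[3]='p', prepend. Next row=LF[3]=2
  step 6: row=2, L[2]='q', prepend. Next row=LF[2]=7
  step 7: row=7, L[7]='r', prepend. Next row=LF[7]=11
  step 8: row=11, L[11]='r', prepend. Next row=LF[11]=13
  step 9: row=13, L[13]='p', prepend. Next row=LF[13]=6
  step 10: row=6, L[6]='r', prepend. Next row=LF[6]=10
  step 11: row=10, L[10]='r', prepend. Next row=LF[10]=12
  step 12: row=12, L[12]='p', prepend. Next row=LF[12]=5
  step 13: row=5, L[5]='r', prepend. Next row=LF[5]=9
  step 14: row=9, L[9]='p', prepend. Next row=LF[9]=4
Reversed output: prprrprrqpprp$

Answer: prprrprrqpprp$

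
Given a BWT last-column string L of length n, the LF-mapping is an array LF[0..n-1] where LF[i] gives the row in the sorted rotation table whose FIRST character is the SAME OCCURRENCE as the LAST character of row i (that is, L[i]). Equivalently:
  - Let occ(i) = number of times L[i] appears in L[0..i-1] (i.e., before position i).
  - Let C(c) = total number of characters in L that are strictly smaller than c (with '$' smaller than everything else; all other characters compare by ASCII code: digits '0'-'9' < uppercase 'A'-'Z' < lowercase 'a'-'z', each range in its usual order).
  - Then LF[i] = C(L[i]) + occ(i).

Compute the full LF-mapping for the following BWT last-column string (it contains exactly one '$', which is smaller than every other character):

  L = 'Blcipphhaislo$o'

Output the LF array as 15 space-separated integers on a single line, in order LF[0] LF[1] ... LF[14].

Char counts: '$':1, 'B':1, 'a':1, 'c':1, 'h':2, 'i':2, 'l':2, 'o':2, 'p':2, 's':1
C (first-col start): C('$')=0, C('B')=1, C('a')=2, C('c')=3, C('h')=4, C('i')=6, C('l')=8, C('o')=10, C('p')=12, C('s')=14
L[0]='B': occ=0, LF[0]=C('B')+0=1+0=1
L[1]='l': occ=0, LF[1]=C('l')+0=8+0=8
L[2]='c': occ=0, LF[2]=C('c')+0=3+0=3
L[3]='i': occ=0, LF[3]=C('i')+0=6+0=6
L[4]='p': occ=0, LF[4]=C('p')+0=12+0=12
L[5]='p': occ=1, LF[5]=C('p')+1=12+1=13
L[6]='h': occ=0, LF[6]=C('h')+0=4+0=4
L[7]='h': occ=1, LF[7]=C('h')+1=4+1=5
L[8]='a': occ=0, LF[8]=C('a')+0=2+0=2
L[9]='i': occ=1, LF[9]=C('i')+1=6+1=7
L[10]='s': occ=0, LF[10]=C('s')+0=14+0=14
L[11]='l': occ=1, LF[11]=C('l')+1=8+1=9
L[12]='o': occ=0, LF[12]=C('o')+0=10+0=10
L[13]='$': occ=0, LF[13]=C('$')+0=0+0=0
L[14]='o': occ=1, LF[14]=C('o')+1=10+1=11

Answer: 1 8 3 6 12 13 4 5 2 7 14 9 10 0 11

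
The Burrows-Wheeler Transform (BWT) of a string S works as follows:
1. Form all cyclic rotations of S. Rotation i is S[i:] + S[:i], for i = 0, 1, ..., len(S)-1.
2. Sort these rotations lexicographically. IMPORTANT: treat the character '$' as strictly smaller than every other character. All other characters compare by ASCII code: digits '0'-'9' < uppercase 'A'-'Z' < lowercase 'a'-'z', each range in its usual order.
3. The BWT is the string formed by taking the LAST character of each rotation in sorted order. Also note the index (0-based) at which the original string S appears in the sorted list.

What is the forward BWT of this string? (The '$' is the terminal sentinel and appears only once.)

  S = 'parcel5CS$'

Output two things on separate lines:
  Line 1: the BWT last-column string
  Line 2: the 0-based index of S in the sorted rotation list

All 10 rotations (rotation i = S[i:]+S[:i]):
  rot[0] = parcel5CS$
  rot[1] = arcel5CS$p
  rot[2] = rcel5CS$pa
  rot[3] = cel5CS$par
  rot[4] = el5CS$parc
  rot[5] = l5CS$parce
  rot[6] = 5CS$parcel
  rot[7] = CS$parcel5
  rot[8] = S$parcel5C
  rot[9] = $parcel5CS
Sorted (with $ < everything):
  sorted[0] = $parcel5CS  (last char: 'S')
  sorted[1] = 5CS$parcel  (last char: 'l')
  sorted[2] = CS$parcel5  (last char: '5')
  sorted[3] = S$parcel5C  (last char: 'C')
  sorted[4] = arcel5CS$p  (last char: 'p')
  sorted[5] = cel5CS$par  (last char: 'r')
  sorted[6] = el5CS$parc  (last char: 'c')
  sorted[7] = l5CS$parce  (last char: 'e')
  sorted[8] = parcel5CS$  (last char: '$')
  sorted[9] = rcel5CS$pa  (last char: 'a')
Last column: Sl5Cprce$a
Original string S is at sorted index 8

Answer: Sl5Cprce$a
8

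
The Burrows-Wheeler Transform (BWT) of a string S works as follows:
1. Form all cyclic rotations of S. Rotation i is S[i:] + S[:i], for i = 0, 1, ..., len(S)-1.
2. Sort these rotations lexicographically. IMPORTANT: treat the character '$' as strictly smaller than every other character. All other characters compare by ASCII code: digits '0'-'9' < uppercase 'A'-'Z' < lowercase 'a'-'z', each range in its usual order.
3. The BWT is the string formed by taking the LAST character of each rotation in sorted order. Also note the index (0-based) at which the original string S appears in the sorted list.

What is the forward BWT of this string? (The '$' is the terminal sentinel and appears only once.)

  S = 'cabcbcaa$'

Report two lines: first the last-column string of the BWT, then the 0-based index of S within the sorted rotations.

Answer: aacccab$b
7

Derivation:
All 9 rotations (rotation i = S[i:]+S[:i]):
  rot[0] = cabcbcaa$
  rot[1] = abcbcaa$c
  rot[2] = bcbcaa$ca
  rot[3] = cbcaa$cab
  rot[4] = bcaa$cabc
  rot[5] = caa$cabcb
  rot[6] = aa$cabcbc
  rot[7] = a$cabcbca
  rot[8] = $cabcbcaa
Sorted (with $ < everything):
  sorted[0] = $cabcbcaa  (last char: 'a')
  sorted[1] = a$cabcbca  (last char: 'a')
  sorted[2] = aa$cabcbc  (last char: 'c')
  sorted[3] = abcbcaa$c  (last char: 'c')
  sorted[4] = bcaa$cabc  (last char: 'c')
  sorted[5] = bcbcaa$ca  (last char: 'a')
  sorted[6] = caa$cabcb  (last char: 'b')
  sorted[7] = cabcbcaa$  (last char: '$')
  sorted[8] = cbcaa$cab  (last char: 'b')
Last column: aacccab$b
Original string S is at sorted index 7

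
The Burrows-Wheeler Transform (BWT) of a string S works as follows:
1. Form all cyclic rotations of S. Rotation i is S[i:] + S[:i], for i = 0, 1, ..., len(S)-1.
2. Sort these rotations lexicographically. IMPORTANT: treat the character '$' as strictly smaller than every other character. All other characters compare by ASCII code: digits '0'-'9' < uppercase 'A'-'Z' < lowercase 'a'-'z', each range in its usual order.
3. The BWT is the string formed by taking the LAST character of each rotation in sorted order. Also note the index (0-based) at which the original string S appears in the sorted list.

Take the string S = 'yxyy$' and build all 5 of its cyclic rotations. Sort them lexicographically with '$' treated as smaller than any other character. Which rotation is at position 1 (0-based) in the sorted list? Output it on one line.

All 5 rotations (rotation i = S[i:]+S[:i]):
  rot[0] = yxyy$
  rot[1] = xyy$y
  rot[2] = yy$yx
  rot[3] = y$yxy
  rot[4] = $yxyy
Sorted (with $ < everything):
  sorted[0] = $yxyy
  sorted[1] = xyy$y
  sorted[2] = y$yxy
  sorted[3] = yxyy$
  sorted[4] = yy$yx
sorted[1] = xyy$y

Answer: xyy$y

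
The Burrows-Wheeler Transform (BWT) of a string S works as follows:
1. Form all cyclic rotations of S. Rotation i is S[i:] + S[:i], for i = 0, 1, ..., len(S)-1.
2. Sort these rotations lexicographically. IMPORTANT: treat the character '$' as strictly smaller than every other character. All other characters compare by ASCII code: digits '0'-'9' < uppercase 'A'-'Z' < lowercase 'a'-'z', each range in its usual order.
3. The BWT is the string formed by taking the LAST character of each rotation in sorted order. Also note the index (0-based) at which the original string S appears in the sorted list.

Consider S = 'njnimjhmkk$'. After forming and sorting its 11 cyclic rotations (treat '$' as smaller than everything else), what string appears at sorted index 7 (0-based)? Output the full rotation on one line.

All 11 rotations (rotation i = S[i:]+S[:i]):
  rot[0] = njnimjhmkk$
  rot[1] = jnimjhmkk$n
  rot[2] = nimjhmkk$nj
  rot[3] = imjhmkk$njn
  rot[4] = mjhmkk$njni
  rot[5] = jhmkk$njnim
  rot[6] = hmkk$njnimj
  rot[7] = mkk$njnimjh
  rot[8] = kk$njnimjhm
  rot[9] = k$njnimjhmk
  rot[10] = $njnimjhmkk
Sorted (with $ < everything):
  sorted[0] = $njnimjhmkk
  sorted[1] = hmkk$njnimj
  sorted[2] = imjhmkk$njn
  sorted[3] = jhmkk$njnim
  sorted[4] = jnimjhmkk$n
  sorted[5] = k$njnimjhmk
  sorted[6] = kk$njnimjhm
  sorted[7] = mjhmkk$njni
  sorted[8] = mkk$njnimjh
  sorted[9] = nimjhmkk$nj
  sorted[10] = njnimjhmkk$
sorted[7] = mjhmkk$njni

Answer: mjhmkk$njni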